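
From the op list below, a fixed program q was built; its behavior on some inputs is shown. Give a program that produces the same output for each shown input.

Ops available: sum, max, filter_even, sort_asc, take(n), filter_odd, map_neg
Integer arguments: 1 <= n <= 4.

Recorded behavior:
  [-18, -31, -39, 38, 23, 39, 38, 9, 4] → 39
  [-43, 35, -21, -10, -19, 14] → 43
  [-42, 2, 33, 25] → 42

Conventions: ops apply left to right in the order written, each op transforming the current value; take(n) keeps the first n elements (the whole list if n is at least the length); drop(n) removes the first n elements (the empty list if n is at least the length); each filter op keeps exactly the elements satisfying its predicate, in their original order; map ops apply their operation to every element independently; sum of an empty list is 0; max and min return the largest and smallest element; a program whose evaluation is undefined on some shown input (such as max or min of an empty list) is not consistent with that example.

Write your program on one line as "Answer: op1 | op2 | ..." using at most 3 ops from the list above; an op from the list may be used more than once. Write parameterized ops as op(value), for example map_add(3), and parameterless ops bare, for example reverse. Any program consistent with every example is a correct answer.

map_neg | max

Check, running the answer program on each example:
  [-18, -31, -39, 38, 23, 39, 38, 9, 4] -> [18, 31, 39, -38, -23, -39, -38, -9, -4] -> 39
  [-43, 35, -21, -10, -19, 14] -> [43, -35, 21, 10, 19, -14] -> 43
  [-42, 2, 33, 25] -> [42, -2, -33, -25] -> 42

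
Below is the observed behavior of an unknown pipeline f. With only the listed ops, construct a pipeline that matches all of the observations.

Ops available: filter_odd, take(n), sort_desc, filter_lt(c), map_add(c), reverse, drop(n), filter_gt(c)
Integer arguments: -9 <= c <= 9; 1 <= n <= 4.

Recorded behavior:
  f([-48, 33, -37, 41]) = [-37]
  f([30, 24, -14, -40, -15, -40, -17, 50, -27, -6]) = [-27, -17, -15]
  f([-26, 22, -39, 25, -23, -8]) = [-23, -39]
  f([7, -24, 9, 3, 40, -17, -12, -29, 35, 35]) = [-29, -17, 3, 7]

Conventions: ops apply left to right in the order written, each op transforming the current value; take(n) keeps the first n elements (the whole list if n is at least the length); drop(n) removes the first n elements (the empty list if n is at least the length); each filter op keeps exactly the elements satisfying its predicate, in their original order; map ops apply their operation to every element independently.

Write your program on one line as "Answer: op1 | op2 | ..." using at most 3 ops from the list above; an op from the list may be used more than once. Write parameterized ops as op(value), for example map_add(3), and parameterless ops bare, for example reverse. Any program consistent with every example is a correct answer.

filter_odd | reverse | filter_lt(8)

Check, running the answer program on each example:
  [-48, 33, -37, 41] -> [33, -37, 41] -> [41, -37, 33] -> [-37]
  [30, 24, -14, -40, -15, -40, -17, 50, -27, -6] -> [-15, -17, -27] -> [-27, -17, -15] -> [-27, -17, -15]
  [-26, 22, -39, 25, -23, -8] -> [-39, 25, -23] -> [-23, 25, -39] -> [-23, -39]
  [7, -24, 9, 3, 40, -17, -12, -29, 35, 35] -> [7, 9, 3, -17, -29, 35, 35] -> [35, 35, -29, -17, 3, 9, 7] -> [-29, -17, 3, 7]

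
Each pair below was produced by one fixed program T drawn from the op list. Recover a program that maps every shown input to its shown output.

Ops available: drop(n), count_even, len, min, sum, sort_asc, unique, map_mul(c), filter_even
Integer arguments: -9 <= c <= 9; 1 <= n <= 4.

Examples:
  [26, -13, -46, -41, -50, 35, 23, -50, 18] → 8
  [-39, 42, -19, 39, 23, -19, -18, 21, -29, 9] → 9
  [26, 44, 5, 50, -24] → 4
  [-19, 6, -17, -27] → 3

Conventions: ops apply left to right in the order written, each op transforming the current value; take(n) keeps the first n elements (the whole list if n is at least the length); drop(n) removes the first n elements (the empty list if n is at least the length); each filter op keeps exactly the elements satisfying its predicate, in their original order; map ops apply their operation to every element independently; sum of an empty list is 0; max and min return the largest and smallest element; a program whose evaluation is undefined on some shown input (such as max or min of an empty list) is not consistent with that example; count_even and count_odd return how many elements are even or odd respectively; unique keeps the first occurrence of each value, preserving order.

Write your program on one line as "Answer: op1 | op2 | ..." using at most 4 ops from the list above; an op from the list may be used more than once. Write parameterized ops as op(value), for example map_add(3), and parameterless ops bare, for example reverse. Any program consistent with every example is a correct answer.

drop(1) | sort_asc | len

Check, running the answer program on each example:
  [26, -13, -46, -41, -50, 35, 23, -50, 18] -> [-13, -46, -41, -50, 35, 23, -50, 18] -> [-50, -50, -46, -41, -13, 18, 23, 35] -> 8
  [-39, 42, -19, 39, 23, -19, -18, 21, -29, 9] -> [42, -19, 39, 23, -19, -18, 21, -29, 9] -> [-29, -19, -19, -18, 9, 21, 23, 39, 42] -> 9
  [26, 44, 5, 50, -24] -> [44, 5, 50, -24] -> [-24, 5, 44, 50] -> 4
  [-19, 6, -17, -27] -> [6, -17, -27] -> [-27, -17, 6] -> 3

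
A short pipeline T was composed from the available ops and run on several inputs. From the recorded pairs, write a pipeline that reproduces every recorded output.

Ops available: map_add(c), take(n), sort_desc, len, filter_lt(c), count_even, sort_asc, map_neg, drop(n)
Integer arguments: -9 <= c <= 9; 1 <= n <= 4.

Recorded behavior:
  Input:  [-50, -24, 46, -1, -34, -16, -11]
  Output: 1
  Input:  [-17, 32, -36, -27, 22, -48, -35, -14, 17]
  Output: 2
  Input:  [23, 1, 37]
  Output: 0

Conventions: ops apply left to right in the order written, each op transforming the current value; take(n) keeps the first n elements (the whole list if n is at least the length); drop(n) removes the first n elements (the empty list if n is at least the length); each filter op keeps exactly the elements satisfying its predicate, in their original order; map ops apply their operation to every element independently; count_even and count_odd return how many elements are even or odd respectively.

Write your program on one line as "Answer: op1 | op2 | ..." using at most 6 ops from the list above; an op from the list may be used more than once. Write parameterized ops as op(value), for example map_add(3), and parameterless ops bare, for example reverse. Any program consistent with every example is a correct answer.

drop(4) | sort_asc | map_add(-3) | sort_desc | map_add(-4) | count_even

Check, running the answer program on each example:
  [-50, -24, 46, -1, -34, -16, -11] -> [-34, -16, -11] -> [-34, -16, -11] -> [-37, -19, -14] -> [-14, -19, -37] -> [-18, -23, -41] -> 1
  [-17, 32, -36, -27, 22, -48, -35, -14, 17] -> [22, -48, -35, -14, 17] -> [-48, -35, -14, 17, 22] -> [-51, -38, -17, 14, 19] -> [19, 14, -17, -38, -51] -> [15, 10, -21, -42, -55] -> 2
  [23, 1, 37] -> [] -> [] -> [] -> [] -> [] -> 0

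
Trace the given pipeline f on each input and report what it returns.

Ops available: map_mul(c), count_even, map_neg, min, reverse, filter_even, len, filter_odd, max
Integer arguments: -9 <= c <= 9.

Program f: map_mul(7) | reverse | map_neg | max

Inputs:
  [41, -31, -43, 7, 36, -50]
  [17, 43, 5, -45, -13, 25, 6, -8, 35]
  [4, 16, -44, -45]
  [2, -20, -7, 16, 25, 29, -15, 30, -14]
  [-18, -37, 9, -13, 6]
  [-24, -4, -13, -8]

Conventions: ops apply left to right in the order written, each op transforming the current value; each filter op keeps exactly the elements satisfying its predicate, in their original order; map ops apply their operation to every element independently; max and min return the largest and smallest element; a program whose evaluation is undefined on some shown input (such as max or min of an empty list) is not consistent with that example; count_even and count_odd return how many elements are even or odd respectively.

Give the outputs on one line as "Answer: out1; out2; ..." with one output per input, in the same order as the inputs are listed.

350; 315; 315; 140; 259; 168

Execution, op by op:
  [41, -31, -43, 7, 36, -50] -> [287, -217, -301, 49, 252, -350] -> [-350, 252, 49, -301, -217, 287] -> [350, -252, -49, 301, 217, -287] -> 350
  [17, 43, 5, -45, -13, 25, 6, -8, 35] -> [119, 301, 35, -315, -91, 175, 42, -56, 245] -> [245, -56, 42, 175, -91, -315, 35, 301, 119] -> [-245, 56, -42, -175, 91, 315, -35, -301, -119] -> 315
  [4, 16, -44, -45] -> [28, 112, -308, -315] -> [-315, -308, 112, 28] -> [315, 308, -112, -28] -> 315
  [2, -20, -7, 16, 25, 29, -15, 30, -14] -> [14, -140, -49, 112, 175, 203, -105, 210, -98] -> [-98, 210, -105, 203, 175, 112, -49, -140, 14] -> [98, -210, 105, -203, -175, -112, 49, 140, -14] -> 140
  [-18, -37, 9, -13, 6] -> [-126, -259, 63, -91, 42] -> [42, -91, 63, -259, -126] -> [-42, 91, -63, 259, 126] -> 259
  [-24, -4, -13, -8] -> [-168, -28, -91, -56] -> [-56, -91, -28, -168] -> [56, 91, 28, 168] -> 168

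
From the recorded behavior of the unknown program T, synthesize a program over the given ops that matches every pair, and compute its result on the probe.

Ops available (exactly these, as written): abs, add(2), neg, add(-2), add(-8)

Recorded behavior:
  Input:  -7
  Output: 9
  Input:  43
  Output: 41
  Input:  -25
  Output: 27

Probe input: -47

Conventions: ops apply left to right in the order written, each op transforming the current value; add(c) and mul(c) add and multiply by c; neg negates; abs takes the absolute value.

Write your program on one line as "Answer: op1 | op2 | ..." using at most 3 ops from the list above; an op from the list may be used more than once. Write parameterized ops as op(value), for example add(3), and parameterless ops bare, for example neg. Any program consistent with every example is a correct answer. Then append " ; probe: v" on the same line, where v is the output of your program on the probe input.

add(-2) | neg | abs ; probe: 49

Check, running the answer program on each example:
  -7 -> -9 -> 9 -> 9
  43 -> 41 -> -41 -> 41
  -25 -> -27 -> 27 -> 27
  probe: -47 -> -49 -> 49 -> 49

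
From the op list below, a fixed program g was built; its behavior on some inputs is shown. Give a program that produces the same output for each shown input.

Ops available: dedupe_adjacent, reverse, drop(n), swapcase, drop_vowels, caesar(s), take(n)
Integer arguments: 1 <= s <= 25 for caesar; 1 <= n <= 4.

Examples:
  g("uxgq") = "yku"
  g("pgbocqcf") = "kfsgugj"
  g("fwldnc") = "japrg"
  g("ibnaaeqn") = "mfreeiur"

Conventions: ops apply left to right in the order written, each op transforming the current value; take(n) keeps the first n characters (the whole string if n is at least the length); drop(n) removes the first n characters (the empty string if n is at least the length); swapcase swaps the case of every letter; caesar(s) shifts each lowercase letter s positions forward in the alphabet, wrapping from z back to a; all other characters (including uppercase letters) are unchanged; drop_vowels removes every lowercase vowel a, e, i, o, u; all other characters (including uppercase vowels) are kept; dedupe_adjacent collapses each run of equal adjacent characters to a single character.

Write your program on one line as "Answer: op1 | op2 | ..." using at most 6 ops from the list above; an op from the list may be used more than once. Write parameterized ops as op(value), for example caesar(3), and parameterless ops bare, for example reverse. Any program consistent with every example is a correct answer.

caesar(2) | caesar(9) | drop_vowels | caesar(9) | caesar(10)

Check, running the answer program on each example:
  "uxgq" -> "wzis" -> "firb" -> "frb" -> "oak" -> "yku"
  "pgbocqcf" -> "ridqeseh" -> "armznbnq" -> "rmznbnq" -> "aviwkwz" -> "kfsgugj"
  "fwldnc" -> "hynfpe" -> "qhwoyn" -> "qhwyn" -> "zqfhw" -> "japrg"
  "ibnaaeqn" -> "kdpccgsp" -> "tmyllpby" -> "tmyllpby" -> "cvhuuykh" -> "mfreeiur"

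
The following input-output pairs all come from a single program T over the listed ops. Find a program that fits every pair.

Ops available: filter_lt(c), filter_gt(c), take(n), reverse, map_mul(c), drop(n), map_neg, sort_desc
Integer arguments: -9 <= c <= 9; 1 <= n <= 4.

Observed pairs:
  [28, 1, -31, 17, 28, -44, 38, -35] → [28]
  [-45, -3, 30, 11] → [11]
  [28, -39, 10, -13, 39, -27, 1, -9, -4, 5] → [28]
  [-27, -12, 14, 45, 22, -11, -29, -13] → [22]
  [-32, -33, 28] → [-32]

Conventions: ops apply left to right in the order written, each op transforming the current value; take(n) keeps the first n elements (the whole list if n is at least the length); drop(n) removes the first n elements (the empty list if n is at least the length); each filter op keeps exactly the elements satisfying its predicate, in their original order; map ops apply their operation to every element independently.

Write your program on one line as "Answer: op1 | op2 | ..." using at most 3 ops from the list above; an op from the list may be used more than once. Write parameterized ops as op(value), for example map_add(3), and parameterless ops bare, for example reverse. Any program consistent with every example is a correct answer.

sort_desc | drop(1) | take(1)

Check, running the answer program on each example:
  [28, 1, -31, 17, 28, -44, 38, -35] -> [38, 28, 28, 17, 1, -31, -35, -44] -> [28, 28, 17, 1, -31, -35, -44] -> [28]
  [-45, -3, 30, 11] -> [30, 11, -3, -45] -> [11, -3, -45] -> [11]
  [28, -39, 10, -13, 39, -27, 1, -9, -4, 5] -> [39, 28, 10, 5, 1, -4, -9, -13, -27, -39] -> [28, 10, 5, 1, -4, -9, -13, -27, -39] -> [28]
  [-27, -12, 14, 45, 22, -11, -29, -13] -> [45, 22, 14, -11, -12, -13, -27, -29] -> [22, 14, -11, -12, -13, -27, -29] -> [22]
  [-32, -33, 28] -> [28, -32, -33] -> [-32, -33] -> [-32]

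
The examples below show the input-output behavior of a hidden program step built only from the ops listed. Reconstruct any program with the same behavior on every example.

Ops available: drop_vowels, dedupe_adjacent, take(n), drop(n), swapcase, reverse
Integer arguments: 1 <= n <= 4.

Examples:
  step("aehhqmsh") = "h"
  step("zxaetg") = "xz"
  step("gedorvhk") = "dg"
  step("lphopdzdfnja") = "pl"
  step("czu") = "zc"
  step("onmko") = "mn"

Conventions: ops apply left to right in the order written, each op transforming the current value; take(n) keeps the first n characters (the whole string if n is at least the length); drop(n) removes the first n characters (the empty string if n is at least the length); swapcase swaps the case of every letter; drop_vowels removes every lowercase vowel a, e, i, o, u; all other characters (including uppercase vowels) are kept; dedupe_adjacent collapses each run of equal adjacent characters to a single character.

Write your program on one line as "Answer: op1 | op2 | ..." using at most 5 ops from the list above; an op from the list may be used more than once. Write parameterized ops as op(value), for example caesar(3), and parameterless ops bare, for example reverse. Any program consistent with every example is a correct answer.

drop_vowels | take(2) | dedupe_adjacent | reverse

Check, running the answer program on each example:
  "aehhqmsh" -> "hhqmsh" -> "hh" -> "h" -> "h"
  "zxaetg" -> "zxtg" -> "zx" -> "zx" -> "xz"
  "gedorvhk" -> "gdrvhk" -> "gd" -> "gd" -> "dg"
  "lphopdzdfnja" -> "lphpdzdfnj" -> "lp" -> "lp" -> "pl"
  "czu" -> "cz" -> "cz" -> "cz" -> "zc"
  "onmko" -> "nmk" -> "nm" -> "nm" -> "mn"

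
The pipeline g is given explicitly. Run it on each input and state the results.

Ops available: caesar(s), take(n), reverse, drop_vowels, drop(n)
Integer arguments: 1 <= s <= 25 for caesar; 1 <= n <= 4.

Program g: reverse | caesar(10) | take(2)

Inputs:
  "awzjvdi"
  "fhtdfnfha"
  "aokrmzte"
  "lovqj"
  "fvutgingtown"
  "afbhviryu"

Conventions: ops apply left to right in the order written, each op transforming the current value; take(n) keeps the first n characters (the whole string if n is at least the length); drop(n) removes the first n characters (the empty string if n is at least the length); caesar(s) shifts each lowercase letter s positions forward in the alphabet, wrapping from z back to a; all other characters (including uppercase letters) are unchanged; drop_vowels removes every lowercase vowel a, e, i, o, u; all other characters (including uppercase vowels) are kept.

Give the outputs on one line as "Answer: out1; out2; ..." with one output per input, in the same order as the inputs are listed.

Execution, op by op:
  "awzjvdi" -> "idvjzwa" -> "snftjgk" -> "sn"
  "fhtdfnfha" -> "ahfnfdthf" -> "krpxpndrp" -> "kr"
  "aokrmzte" -> "etzmrkoa" -> "odjwbuyk" -> "od"
  "lovqj" -> "jqvol" -> "tafyv" -> "ta"
  "fvutgingtown" -> "nwotgnigtuvf" -> "xgydqxsqdefp" -> "xg"
  "afbhviryu" -> "uyrivhbfa" -> "eibsfrlpk" -> "ei"

"sn"; "kr"; "od"; "ta"; "xg"; "ei"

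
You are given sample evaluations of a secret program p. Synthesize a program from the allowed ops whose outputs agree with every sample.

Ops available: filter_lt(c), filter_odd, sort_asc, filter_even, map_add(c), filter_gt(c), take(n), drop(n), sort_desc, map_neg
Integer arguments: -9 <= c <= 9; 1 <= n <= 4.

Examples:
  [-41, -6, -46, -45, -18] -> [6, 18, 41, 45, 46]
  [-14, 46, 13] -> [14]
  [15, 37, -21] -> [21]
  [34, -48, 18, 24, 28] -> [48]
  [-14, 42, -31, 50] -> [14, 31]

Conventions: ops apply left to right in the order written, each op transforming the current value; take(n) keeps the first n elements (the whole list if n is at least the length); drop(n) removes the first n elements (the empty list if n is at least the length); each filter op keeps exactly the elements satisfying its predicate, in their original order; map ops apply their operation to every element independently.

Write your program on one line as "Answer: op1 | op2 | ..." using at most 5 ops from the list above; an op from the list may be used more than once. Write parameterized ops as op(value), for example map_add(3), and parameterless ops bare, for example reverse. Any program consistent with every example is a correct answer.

map_neg | sort_desc | filter_gt(4) | sort_asc

Check, running the answer program on each example:
  [-41, -6, -46, -45, -18] -> [41, 6, 46, 45, 18] -> [46, 45, 41, 18, 6] -> [46, 45, 41, 18, 6] -> [6, 18, 41, 45, 46]
  [-14, 46, 13] -> [14, -46, -13] -> [14, -13, -46] -> [14] -> [14]
  [15, 37, -21] -> [-15, -37, 21] -> [21, -15, -37] -> [21] -> [21]
  [34, -48, 18, 24, 28] -> [-34, 48, -18, -24, -28] -> [48, -18, -24, -28, -34] -> [48] -> [48]
  [-14, 42, -31, 50] -> [14, -42, 31, -50] -> [31, 14, -42, -50] -> [31, 14] -> [14, 31]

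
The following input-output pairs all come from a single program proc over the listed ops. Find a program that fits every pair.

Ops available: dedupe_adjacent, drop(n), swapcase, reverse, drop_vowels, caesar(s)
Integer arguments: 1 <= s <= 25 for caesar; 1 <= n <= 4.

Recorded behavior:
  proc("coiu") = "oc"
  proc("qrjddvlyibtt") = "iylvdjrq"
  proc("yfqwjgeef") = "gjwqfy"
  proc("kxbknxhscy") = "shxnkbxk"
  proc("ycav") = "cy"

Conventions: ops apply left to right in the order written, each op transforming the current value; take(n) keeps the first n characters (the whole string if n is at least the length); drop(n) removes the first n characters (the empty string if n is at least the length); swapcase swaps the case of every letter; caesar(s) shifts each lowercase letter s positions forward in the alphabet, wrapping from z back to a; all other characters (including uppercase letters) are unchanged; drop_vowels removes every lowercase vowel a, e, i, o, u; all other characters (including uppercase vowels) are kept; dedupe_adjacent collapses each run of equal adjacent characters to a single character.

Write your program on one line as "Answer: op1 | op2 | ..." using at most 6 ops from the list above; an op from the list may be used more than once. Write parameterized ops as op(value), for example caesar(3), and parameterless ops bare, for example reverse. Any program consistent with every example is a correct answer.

swapcase | dedupe_adjacent | reverse | swapcase | drop(2)

Check, running the answer program on each example:
  "coiu" -> "COIU" -> "COIU" -> "UIOC" -> "uioc" -> "oc"
  "qrjddvlyibtt" -> "QRJDDVLYIBTT" -> "QRJDVLYIBT" -> "TBIYLVDJRQ" -> "tbiylvdjrq" -> "iylvdjrq"
  "yfqwjgeef" -> "YFQWJGEEF" -> "YFQWJGEF" -> "FEGJWQFY" -> "fegjwqfy" -> "gjwqfy"
  "kxbknxhscy" -> "KXBKNXHSCY" -> "KXBKNXHSCY" -> "YCSHXNKBXK" -> "ycshxnkbxk" -> "shxnkbxk"
  "ycav" -> "YCAV" -> "YCAV" -> "VACY" -> "vacy" -> "cy"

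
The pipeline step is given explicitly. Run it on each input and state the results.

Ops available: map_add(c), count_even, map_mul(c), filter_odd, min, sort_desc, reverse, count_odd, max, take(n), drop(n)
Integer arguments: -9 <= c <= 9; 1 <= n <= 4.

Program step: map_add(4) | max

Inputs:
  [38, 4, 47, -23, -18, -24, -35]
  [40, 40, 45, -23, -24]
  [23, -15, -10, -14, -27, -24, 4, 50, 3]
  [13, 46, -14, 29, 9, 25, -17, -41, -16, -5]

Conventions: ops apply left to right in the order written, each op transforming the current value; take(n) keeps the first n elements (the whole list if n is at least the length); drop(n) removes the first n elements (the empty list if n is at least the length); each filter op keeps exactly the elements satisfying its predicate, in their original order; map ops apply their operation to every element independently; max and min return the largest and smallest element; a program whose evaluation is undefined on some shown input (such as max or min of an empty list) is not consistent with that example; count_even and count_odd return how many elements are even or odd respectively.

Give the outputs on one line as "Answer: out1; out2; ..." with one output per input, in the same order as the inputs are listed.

51; 49; 54; 50

Execution, op by op:
  [38, 4, 47, -23, -18, -24, -35] -> [42, 8, 51, -19, -14, -20, -31] -> 51
  [40, 40, 45, -23, -24] -> [44, 44, 49, -19, -20] -> 49
  [23, -15, -10, -14, -27, -24, 4, 50, 3] -> [27, -11, -6, -10, -23, -20, 8, 54, 7] -> 54
  [13, 46, -14, 29, 9, 25, -17, -41, -16, -5] -> [17, 50, -10, 33, 13, 29, -13, -37, -12, -1] -> 50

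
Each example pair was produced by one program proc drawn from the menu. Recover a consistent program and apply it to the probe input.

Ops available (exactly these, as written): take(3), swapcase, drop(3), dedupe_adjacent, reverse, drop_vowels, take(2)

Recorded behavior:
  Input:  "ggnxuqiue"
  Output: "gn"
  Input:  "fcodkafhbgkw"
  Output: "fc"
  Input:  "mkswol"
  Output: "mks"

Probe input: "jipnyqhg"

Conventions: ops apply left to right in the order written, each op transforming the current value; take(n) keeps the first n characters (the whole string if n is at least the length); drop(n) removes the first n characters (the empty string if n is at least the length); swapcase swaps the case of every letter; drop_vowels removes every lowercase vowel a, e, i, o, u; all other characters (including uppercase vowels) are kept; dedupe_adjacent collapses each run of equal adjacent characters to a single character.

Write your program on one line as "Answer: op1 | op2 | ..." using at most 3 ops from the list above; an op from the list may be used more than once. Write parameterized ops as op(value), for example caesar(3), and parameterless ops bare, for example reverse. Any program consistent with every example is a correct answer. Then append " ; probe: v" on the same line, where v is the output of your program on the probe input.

take(3) | dedupe_adjacent | drop_vowels ; probe: "jp"

Check, running the answer program on each example:
  "ggnxuqiue" -> "ggn" -> "gn" -> "gn"
  "fcodkafhbgkw" -> "fco" -> "fco" -> "fc"
  "mkswol" -> "mks" -> "mks" -> "mks"
  probe: "jipnyqhg" -> "jip" -> "jip" -> "jp"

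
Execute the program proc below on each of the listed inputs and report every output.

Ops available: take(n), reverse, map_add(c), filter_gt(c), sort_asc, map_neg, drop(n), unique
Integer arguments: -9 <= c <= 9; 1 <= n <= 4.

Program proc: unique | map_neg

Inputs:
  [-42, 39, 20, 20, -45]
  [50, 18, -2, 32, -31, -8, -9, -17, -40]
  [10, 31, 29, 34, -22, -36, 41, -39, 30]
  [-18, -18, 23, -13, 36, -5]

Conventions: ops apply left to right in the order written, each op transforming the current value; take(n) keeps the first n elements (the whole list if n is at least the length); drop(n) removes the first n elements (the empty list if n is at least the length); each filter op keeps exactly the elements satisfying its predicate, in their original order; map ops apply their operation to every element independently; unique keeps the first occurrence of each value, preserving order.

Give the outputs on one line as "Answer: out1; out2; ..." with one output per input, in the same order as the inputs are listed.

[42, -39, -20, 45]; [-50, -18, 2, -32, 31, 8, 9, 17, 40]; [-10, -31, -29, -34, 22, 36, -41, 39, -30]; [18, -23, 13, -36, 5]

Execution, op by op:
  [-42, 39, 20, 20, -45] -> [-42, 39, 20, -45] -> [42, -39, -20, 45]
  [50, 18, -2, 32, -31, -8, -9, -17, -40] -> [50, 18, -2, 32, -31, -8, -9, -17, -40] -> [-50, -18, 2, -32, 31, 8, 9, 17, 40]
  [10, 31, 29, 34, -22, -36, 41, -39, 30] -> [10, 31, 29, 34, -22, -36, 41, -39, 30] -> [-10, -31, -29, -34, 22, 36, -41, 39, -30]
  [-18, -18, 23, -13, 36, -5] -> [-18, 23, -13, 36, -5] -> [18, -23, 13, -36, 5]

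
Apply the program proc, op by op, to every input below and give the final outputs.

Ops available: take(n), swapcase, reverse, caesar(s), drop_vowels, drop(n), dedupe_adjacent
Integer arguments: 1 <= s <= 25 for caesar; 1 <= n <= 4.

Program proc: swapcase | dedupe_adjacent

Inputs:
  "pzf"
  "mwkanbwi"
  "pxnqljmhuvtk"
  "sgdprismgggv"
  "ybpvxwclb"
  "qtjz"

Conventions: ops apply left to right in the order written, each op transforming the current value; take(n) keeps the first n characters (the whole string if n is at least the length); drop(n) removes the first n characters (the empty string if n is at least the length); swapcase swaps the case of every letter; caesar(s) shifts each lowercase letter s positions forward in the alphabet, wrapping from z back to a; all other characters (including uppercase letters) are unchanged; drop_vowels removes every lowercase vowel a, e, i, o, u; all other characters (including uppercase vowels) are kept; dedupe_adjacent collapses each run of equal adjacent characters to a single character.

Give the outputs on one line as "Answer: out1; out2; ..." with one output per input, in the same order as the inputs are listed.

Execution, op by op:
  "pzf" -> "PZF" -> "PZF"
  "mwkanbwi" -> "MWKANBWI" -> "MWKANBWI"
  "pxnqljmhuvtk" -> "PXNQLJMHUVTK" -> "PXNQLJMHUVTK"
  "sgdprismgggv" -> "SGDPRISMGGGV" -> "SGDPRISMGV"
  "ybpvxwclb" -> "YBPVXWCLB" -> "YBPVXWCLB"
  "qtjz" -> "QTJZ" -> "QTJZ"

"PZF"; "MWKANBWI"; "PXNQLJMHUVTK"; "SGDPRISMGV"; "YBPVXWCLB"; "QTJZ"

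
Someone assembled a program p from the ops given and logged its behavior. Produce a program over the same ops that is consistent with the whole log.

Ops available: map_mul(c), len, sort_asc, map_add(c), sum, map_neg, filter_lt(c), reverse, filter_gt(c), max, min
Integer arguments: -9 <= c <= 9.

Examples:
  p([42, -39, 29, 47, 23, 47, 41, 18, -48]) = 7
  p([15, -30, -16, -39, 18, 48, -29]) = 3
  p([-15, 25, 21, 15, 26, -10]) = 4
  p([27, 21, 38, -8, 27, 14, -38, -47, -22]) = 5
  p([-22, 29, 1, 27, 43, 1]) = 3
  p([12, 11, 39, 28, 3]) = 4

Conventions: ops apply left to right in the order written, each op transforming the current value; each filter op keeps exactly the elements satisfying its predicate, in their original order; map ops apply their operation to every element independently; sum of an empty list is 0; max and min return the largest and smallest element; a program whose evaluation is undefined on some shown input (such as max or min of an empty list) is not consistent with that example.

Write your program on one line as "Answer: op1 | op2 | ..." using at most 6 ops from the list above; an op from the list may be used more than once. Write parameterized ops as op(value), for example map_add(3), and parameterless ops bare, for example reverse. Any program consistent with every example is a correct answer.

sort_asc | filter_gt(3) | map_neg | sort_asc | map_neg | len

Check, running the answer program on each example:
  [42, -39, 29, 47, 23, 47, 41, 18, -48] -> [-48, -39, 18, 23, 29, 41, 42, 47, 47] -> [18, 23, 29, 41, 42, 47, 47] -> [-18, -23, -29, -41, -42, -47, -47] -> [-47, -47, -42, -41, -29, -23, -18] -> [47, 47, 42, 41, 29, 23, 18] -> 7
  [15, -30, -16, -39, 18, 48, -29] -> [-39, -30, -29, -16, 15, 18, 48] -> [15, 18, 48] -> [-15, -18, -48] -> [-48, -18, -15] -> [48, 18, 15] -> 3
  [-15, 25, 21, 15, 26, -10] -> [-15, -10, 15, 21, 25, 26] -> [15, 21, 25, 26] -> [-15, -21, -25, -26] -> [-26, -25, -21, -15] -> [26, 25, 21, 15] -> 4
  [27, 21, 38, -8, 27, 14, -38, -47, -22] -> [-47, -38, -22, -8, 14, 21, 27, 27, 38] -> [14, 21, 27, 27, 38] -> [-14, -21, -27, -27, -38] -> [-38, -27, -27, -21, -14] -> [38, 27, 27, 21, 14] -> 5
  [-22, 29, 1, 27, 43, 1] -> [-22, 1, 1, 27, 29, 43] -> [27, 29, 43] -> [-27, -29, -43] -> [-43, -29, -27] -> [43, 29, 27] -> 3
  [12, 11, 39, 28, 3] -> [3, 11, 12, 28, 39] -> [11, 12, 28, 39] -> [-11, -12, -28, -39] -> [-39, -28, -12, -11] -> [39, 28, 12, 11] -> 4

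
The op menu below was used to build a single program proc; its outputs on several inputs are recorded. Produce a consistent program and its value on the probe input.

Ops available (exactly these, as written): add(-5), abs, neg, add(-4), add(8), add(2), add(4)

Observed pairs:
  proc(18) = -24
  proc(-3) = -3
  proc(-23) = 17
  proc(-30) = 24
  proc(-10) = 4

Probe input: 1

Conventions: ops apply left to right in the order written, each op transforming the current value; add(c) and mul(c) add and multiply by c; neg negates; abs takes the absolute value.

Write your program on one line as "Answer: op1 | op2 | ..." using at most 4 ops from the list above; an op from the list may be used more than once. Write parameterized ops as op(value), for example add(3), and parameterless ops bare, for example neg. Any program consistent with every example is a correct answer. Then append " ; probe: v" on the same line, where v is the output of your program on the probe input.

add(8) | neg | add(2) ; probe: -7

Check, running the answer program on each example:
  18 -> 26 -> -26 -> -24
  -3 -> 5 -> -5 -> -3
  -23 -> -15 -> 15 -> 17
  -30 -> -22 -> 22 -> 24
  -10 -> -2 -> 2 -> 4
  probe: 1 -> 9 -> -9 -> -7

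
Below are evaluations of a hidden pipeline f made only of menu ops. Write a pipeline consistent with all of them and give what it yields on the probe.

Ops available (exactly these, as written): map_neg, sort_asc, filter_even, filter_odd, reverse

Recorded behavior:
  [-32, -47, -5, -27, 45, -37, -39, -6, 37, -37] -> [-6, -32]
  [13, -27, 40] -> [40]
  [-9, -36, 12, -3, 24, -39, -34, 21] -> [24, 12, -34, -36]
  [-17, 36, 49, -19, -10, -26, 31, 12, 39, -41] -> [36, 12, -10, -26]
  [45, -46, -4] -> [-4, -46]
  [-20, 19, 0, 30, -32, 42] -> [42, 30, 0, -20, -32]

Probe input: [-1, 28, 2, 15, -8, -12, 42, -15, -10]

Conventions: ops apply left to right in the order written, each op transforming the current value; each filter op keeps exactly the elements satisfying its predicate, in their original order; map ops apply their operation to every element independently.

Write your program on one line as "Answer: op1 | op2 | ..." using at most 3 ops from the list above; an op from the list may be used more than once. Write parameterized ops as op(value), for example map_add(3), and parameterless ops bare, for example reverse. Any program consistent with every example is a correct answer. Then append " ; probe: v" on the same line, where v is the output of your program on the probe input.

sort_asc | reverse | filter_even ; probe: [42, 28, 2, -8, -10, -12]

Check, running the answer program on each example:
  [-32, -47, -5, -27, 45, -37, -39, -6, 37, -37] -> [-47, -39, -37, -37, -32, -27, -6, -5, 37, 45] -> [45, 37, -5, -6, -27, -32, -37, -37, -39, -47] -> [-6, -32]
  [13, -27, 40] -> [-27, 13, 40] -> [40, 13, -27] -> [40]
  [-9, -36, 12, -3, 24, -39, -34, 21] -> [-39, -36, -34, -9, -3, 12, 21, 24] -> [24, 21, 12, -3, -9, -34, -36, -39] -> [24, 12, -34, -36]
  [-17, 36, 49, -19, -10, -26, 31, 12, 39, -41] -> [-41, -26, -19, -17, -10, 12, 31, 36, 39, 49] -> [49, 39, 36, 31, 12, -10, -17, -19, -26, -41] -> [36, 12, -10, -26]
  [45, -46, -4] -> [-46, -4, 45] -> [45, -4, -46] -> [-4, -46]
  [-20, 19, 0, 30, -32, 42] -> [-32, -20, 0, 19, 30, 42] -> [42, 30, 19, 0, -20, -32] -> [42, 30, 0, -20, -32]
  probe: [-1, 28, 2, 15, -8, -12, 42, -15, -10] -> [-15, -12, -10, -8, -1, 2, 15, 28, 42] -> [42, 28, 15, 2, -1, -8, -10, -12, -15] -> [42, 28, 2, -8, -10, -12]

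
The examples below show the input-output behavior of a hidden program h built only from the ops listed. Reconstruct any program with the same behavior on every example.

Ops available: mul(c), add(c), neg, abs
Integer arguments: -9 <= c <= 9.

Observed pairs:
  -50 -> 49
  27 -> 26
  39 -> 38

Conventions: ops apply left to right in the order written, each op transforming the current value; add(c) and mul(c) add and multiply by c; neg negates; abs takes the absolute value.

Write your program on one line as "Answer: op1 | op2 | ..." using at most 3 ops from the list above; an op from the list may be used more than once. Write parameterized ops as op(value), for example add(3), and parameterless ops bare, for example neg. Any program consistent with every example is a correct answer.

abs | add(4) | add(-5)

Check, running the answer program on each example:
  -50 -> 50 -> 54 -> 49
  27 -> 27 -> 31 -> 26
  39 -> 39 -> 43 -> 38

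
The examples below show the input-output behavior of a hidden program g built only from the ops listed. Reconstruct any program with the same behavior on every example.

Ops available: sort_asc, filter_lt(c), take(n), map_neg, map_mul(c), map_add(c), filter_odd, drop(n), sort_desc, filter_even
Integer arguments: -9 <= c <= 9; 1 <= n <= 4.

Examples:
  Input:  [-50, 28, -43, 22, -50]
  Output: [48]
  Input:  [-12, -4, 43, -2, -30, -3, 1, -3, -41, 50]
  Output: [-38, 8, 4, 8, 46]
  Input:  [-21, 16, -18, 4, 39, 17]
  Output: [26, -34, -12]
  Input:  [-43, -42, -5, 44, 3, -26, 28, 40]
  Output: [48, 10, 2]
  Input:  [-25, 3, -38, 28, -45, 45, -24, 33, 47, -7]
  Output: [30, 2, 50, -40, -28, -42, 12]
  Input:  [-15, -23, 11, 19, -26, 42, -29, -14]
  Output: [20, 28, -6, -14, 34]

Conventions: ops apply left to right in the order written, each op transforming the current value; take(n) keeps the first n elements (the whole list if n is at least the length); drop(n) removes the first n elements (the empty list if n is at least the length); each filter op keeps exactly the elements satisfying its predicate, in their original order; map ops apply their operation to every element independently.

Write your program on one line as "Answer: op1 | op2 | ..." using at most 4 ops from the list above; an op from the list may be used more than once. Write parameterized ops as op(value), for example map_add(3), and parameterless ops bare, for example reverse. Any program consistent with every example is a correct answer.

map_add(-5) | filter_even | map_neg

Check, running the answer program on each example:
  [-50, 28, -43, 22, -50] -> [-55, 23, -48, 17, -55] -> [-48] -> [48]
  [-12, -4, 43, -2, -30, -3, 1, -3, -41, 50] -> [-17, -9, 38, -7, -35, -8, -4, -8, -46, 45] -> [38, -8, -4, -8, -46] -> [-38, 8, 4, 8, 46]
  [-21, 16, -18, 4, 39, 17] -> [-26, 11, -23, -1, 34, 12] -> [-26, 34, 12] -> [26, -34, -12]
  [-43, -42, -5, 44, 3, -26, 28, 40] -> [-48, -47, -10, 39, -2, -31, 23, 35] -> [-48, -10, -2] -> [48, 10, 2]
  [-25, 3, -38, 28, -45, 45, -24, 33, 47, -7] -> [-30, -2, -43, 23, -50, 40, -29, 28, 42, -12] -> [-30, -2, -50, 40, 28, 42, -12] -> [30, 2, 50, -40, -28, -42, 12]
  [-15, -23, 11, 19, -26, 42, -29, -14] -> [-20, -28, 6, 14, -31, 37, -34, -19] -> [-20, -28, 6, 14, -34] -> [20, 28, -6, -14, 34]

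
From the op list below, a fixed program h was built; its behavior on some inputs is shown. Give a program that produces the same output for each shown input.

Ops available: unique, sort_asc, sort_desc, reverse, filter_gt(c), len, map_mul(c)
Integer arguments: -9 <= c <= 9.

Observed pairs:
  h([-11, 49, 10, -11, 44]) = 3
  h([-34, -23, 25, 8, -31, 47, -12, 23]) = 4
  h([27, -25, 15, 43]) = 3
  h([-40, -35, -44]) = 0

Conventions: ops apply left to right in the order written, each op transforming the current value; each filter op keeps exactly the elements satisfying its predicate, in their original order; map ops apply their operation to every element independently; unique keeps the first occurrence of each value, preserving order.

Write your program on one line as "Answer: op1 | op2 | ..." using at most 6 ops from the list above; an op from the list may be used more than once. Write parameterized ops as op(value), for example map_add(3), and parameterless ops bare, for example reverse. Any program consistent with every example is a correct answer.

sort_desc | unique | filter_gt(3) | reverse | len

Check, running the answer program on each example:
  [-11, 49, 10, -11, 44] -> [49, 44, 10, -11, -11] -> [49, 44, 10, -11] -> [49, 44, 10] -> [10, 44, 49] -> 3
  [-34, -23, 25, 8, -31, 47, -12, 23] -> [47, 25, 23, 8, -12, -23, -31, -34] -> [47, 25, 23, 8, -12, -23, -31, -34] -> [47, 25, 23, 8] -> [8, 23, 25, 47] -> 4
  [27, -25, 15, 43] -> [43, 27, 15, -25] -> [43, 27, 15, -25] -> [43, 27, 15] -> [15, 27, 43] -> 3
  [-40, -35, -44] -> [-35, -40, -44] -> [-35, -40, -44] -> [] -> [] -> 0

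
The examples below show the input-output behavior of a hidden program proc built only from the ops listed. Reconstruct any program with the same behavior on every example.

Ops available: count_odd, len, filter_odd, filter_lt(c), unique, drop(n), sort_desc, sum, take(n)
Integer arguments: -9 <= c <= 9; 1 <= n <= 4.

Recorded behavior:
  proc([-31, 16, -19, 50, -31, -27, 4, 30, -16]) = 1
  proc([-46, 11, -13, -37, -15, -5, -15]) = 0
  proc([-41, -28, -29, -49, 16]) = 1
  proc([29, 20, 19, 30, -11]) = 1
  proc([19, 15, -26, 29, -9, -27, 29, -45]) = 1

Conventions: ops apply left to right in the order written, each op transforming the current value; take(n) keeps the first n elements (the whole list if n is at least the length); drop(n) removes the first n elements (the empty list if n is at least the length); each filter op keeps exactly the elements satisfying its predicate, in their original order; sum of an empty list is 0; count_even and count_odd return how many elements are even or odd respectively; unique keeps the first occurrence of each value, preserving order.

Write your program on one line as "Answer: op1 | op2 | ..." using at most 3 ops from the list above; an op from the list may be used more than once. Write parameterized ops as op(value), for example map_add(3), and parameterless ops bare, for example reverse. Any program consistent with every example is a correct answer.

unique | take(1) | count_odd

Check, running the answer program on each example:
  [-31, 16, -19, 50, -31, -27, 4, 30, -16] -> [-31, 16, -19, 50, -27, 4, 30, -16] -> [-31] -> 1
  [-46, 11, -13, -37, -15, -5, -15] -> [-46, 11, -13, -37, -15, -5] -> [-46] -> 0
  [-41, -28, -29, -49, 16] -> [-41, -28, -29, -49, 16] -> [-41] -> 1
  [29, 20, 19, 30, -11] -> [29, 20, 19, 30, -11] -> [29] -> 1
  [19, 15, -26, 29, -9, -27, 29, -45] -> [19, 15, -26, 29, -9, -27, -45] -> [19] -> 1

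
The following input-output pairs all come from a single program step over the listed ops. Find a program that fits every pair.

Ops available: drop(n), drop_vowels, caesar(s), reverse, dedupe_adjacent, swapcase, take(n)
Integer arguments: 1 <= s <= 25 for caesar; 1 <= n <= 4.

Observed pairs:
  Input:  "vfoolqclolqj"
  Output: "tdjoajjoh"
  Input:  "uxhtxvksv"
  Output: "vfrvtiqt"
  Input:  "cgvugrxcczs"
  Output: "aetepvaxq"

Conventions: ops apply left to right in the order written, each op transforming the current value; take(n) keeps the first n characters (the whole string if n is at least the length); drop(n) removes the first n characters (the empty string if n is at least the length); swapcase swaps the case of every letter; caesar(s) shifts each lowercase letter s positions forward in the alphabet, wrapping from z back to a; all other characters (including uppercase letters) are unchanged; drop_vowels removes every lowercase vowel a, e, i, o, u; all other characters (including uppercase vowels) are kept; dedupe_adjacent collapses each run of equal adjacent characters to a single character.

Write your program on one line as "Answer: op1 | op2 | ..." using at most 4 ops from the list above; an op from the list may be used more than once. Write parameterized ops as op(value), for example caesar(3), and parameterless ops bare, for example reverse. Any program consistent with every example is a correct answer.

dedupe_adjacent | drop_vowels | caesar(24)

Check, running the answer program on each example:
  "vfoolqclolqj" -> "vfolqclolqj" -> "vflqcllqj" -> "tdjoajjoh"
  "uxhtxvksv" -> "uxhtxvksv" -> "xhtxvksv" -> "vfrvtiqt"
  "cgvugrxcczs" -> "cgvugrxczs" -> "cgvgrxczs" -> "aetepvaxq"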